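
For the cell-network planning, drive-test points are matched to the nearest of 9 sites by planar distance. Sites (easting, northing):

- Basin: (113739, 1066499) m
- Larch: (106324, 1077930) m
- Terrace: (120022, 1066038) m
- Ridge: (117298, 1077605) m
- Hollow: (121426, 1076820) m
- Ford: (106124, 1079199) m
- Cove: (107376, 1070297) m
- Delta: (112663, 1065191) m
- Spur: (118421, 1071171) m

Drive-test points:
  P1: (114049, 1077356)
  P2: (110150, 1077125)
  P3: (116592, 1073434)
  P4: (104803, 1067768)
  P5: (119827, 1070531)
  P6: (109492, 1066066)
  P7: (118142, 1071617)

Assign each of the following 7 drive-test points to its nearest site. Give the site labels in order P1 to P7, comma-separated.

P1 → Ridge (d²=10618002.00)
P2 → Larch (d²=15286301.00)
P3 → Spur (d²=8466410.00)
P4 → Cove (d²=13016170.00)
P5 → Spur (d²=2386436.00)
P6 → Delta (d²=10820866.00)
P7 → Spur (d²=276757.00)

Ridge, Larch, Spur, Cove, Spur, Delta, Spur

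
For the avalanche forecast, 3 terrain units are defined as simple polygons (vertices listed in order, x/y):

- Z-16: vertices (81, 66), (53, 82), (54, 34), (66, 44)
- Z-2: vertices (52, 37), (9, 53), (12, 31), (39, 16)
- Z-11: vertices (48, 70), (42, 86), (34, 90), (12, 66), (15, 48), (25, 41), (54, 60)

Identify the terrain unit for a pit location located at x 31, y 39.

Z-2

Cast a ray rightward from (31, 39). For each polygon, the edges (by vertex number in listed order) whose endpoints lie on opposite sides of y = 39, where each meets that height, and whether that is right or left of the point:
Z-16: 2–3 at x≈53.9 (right), 3–4 at x≈60.0 (right) → 2 crossings.
Z-2: 1–2 at x≈46.6 (right), 2–3 at x≈10.9 (left) → 1 crossing.
Z-11: no edge straddles that height → 0 crossings.
Only Z-2 has an odd count, so the point is inside Z-2.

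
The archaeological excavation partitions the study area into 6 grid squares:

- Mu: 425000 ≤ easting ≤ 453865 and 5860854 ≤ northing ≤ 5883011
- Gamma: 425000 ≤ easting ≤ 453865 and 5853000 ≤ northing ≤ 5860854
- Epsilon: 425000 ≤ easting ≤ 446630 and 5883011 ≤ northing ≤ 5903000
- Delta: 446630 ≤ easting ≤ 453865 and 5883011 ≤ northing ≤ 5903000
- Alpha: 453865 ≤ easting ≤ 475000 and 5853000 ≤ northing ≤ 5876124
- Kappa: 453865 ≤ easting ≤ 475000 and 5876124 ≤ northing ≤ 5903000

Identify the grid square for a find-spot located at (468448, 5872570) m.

Alpha

The point has easting = 468448 and northing = 5872570.
Only Alpha satisfies 453865 ≤ easting ≤ 475000 and 5853000 ≤ northing ≤ 5876124.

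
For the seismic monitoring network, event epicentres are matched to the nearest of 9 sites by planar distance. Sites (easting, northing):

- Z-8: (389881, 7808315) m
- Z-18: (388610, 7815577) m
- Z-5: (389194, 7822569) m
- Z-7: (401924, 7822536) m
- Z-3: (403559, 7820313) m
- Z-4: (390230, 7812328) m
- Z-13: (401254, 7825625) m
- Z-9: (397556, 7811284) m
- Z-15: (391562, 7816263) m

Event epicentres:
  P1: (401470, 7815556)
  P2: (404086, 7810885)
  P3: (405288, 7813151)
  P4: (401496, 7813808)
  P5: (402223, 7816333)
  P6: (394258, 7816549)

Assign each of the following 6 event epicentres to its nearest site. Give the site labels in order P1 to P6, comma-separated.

P1 → Z-3 (d²=26992970.00)
P2 → Z-9 (d²=42800101.00)
P3 → Z-3 (d²=54283685.00)
P4 → Z-9 (d²=21894176.00)
P5 → Z-3 (d²=17625296.00)
P6 → Z-15 (d²=7350212.00)

Z-3, Z-9, Z-3, Z-9, Z-3, Z-15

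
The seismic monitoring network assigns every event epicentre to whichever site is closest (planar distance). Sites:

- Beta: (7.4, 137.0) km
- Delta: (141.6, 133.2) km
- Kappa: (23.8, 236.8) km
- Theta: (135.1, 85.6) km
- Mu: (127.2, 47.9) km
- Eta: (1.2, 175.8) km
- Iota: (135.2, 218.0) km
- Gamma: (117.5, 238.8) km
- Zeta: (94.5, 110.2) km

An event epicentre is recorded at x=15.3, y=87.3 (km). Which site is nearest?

Beta

Squared distances to each site:
Beta: 2532.500; Delta: 18058.500; Kappa: 22422.500; Theta: 14354.930; Mu: 14073.970; Eta: 8031.060; Iota: 31458.500; Gamma: 33397.090; Zeta: 6797.050.
Minimum at Beta.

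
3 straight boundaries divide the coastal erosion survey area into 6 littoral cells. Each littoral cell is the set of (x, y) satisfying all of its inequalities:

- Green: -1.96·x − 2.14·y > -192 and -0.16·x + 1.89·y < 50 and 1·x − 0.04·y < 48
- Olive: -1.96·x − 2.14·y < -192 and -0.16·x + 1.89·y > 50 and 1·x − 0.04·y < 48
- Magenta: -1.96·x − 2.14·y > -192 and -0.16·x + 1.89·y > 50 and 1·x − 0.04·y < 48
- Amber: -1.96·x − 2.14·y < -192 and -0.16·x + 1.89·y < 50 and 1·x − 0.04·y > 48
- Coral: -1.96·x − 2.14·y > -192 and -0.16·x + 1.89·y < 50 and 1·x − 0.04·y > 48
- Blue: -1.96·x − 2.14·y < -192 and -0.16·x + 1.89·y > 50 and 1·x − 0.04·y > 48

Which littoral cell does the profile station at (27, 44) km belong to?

Magenta

-1.96·27 − 2.14·44 = -147.080, which is > -192
-0.16·27 + 1.89·44 = 78.840, which is > 50
1·27 − 0.04·44 = 25.240, which is < 48
This sign pattern matches Magenta.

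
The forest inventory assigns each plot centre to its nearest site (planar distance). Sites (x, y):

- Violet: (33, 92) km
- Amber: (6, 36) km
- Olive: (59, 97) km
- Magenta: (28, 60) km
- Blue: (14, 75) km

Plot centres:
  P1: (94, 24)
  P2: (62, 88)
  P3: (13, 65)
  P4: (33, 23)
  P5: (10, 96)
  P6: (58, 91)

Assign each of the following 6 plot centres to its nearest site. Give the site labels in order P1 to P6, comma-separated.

P1 → Magenta (d²=5652.00)
P2 → Olive (d²=90.00)
P3 → Blue (d²=101.00)
P4 → Amber (d²=898.00)
P5 → Blue (d²=457.00)
P6 → Olive (d²=37.00)

Magenta, Olive, Blue, Amber, Blue, Olive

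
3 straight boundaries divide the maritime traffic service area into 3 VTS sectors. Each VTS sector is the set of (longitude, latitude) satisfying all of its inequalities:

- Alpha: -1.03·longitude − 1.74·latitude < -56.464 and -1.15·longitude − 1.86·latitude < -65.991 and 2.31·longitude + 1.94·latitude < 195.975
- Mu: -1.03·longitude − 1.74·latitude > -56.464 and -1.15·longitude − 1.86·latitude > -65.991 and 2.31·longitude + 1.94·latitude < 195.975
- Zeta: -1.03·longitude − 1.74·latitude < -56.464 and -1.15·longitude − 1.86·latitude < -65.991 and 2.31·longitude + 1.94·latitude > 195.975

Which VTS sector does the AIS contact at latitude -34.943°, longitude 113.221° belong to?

-1.03·113.221 − 1.74·-34.943 = -55.817, which is > -56.464
-1.15·113.221 − 1.86·-34.943 = -65.210, which is > -65.991
2.31·113.221 + 1.94·-34.943 = 193.751, which is < 195.975
This sign pattern matches Mu.

Mu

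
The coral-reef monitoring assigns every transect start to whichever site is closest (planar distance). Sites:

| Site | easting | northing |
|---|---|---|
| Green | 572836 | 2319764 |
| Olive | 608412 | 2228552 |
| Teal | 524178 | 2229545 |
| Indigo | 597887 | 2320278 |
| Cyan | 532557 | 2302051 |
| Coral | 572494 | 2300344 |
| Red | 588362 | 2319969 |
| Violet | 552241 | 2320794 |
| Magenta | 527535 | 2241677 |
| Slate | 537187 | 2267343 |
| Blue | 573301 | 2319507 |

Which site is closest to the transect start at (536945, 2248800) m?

Squared distances to each site:
Green: 6324053177.000; Olive: 5517513593.000; Teal: 533751314.000; Indigo: 8823031848.000; Cyan: 2854923545.000; Coral: 3920515337.000; Red: 7708734450.000; Violet: 5417103652.000; Magenta: 139285229.000; Slate: 343901413.000; Blue: 6321238585.000.
Minimum at Magenta.

Magenta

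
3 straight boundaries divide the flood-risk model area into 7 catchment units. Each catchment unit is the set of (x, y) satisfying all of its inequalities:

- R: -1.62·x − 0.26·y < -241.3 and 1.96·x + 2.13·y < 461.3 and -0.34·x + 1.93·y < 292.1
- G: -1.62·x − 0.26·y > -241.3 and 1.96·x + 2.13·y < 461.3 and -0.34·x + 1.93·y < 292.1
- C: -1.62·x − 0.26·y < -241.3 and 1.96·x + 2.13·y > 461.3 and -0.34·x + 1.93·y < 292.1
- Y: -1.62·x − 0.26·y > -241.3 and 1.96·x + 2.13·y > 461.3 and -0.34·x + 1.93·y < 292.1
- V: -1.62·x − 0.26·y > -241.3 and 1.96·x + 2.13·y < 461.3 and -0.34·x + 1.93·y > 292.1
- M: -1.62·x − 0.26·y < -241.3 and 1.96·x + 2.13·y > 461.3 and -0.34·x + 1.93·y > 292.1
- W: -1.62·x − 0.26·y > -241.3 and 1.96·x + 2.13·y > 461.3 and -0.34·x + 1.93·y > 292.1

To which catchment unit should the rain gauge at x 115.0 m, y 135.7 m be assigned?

-1.62·115.0 − 0.26·135.7 = -221.582, which is > -241.3
1.96·115.0 + 2.13·135.7 = 514.441, which is > 461.3
-0.34·115.0 + 1.93·135.7 = 222.801, which is < 292.1
This sign pattern matches Y.

Y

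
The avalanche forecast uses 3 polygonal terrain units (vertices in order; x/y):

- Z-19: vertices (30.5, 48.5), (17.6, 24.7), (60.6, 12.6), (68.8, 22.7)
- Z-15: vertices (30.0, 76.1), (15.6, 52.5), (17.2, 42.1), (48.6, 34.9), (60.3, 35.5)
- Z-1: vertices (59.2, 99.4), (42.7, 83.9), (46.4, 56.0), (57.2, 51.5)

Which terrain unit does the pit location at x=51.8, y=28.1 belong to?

Cast a ray rightward from (51.8, 28.1). For each polygon, the edges (by vertex number in listed order) whose endpoints lie on opposite sides of y = 28.1, where each meets that height, and whether that is right or left of the point:
Z-19: 1–2 at x≈19.44 (left), 4–1 at x≈60.78 (right) → 1 crossing.
Z-15: no edge straddles that height → 0 crossings.
Z-1: no edge straddles that height → 0 crossings.
Only Z-19 has an odd count, so the point is inside Z-19.

Z-19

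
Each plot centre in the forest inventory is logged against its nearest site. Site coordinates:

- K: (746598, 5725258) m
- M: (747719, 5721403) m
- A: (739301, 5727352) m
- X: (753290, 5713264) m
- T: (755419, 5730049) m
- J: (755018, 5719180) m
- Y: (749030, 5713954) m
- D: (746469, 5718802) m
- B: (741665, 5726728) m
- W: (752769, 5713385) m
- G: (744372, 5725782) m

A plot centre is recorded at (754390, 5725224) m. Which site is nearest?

Squared distances to each site:
K: 60716420.000; M: 59102282.000; A: 232206305.000; X: 144251600.000; T: 24339466.000; J: 36924320.000; Y: 155742500.000; D: 103984325.000; B: 164187641.000; W: 142789562.000; G: 100671688.000.
Minimum at T.

T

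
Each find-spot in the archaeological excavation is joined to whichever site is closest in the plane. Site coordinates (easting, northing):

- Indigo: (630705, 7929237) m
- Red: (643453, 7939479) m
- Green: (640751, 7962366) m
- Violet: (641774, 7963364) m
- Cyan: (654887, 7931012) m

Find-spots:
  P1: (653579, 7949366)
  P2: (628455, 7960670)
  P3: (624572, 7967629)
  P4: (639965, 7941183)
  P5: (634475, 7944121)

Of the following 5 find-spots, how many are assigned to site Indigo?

0

P1 → Red
P2 → Green
P3 → Green
P4 → Red
P5 → Red
0 of the 5 go to Indigo.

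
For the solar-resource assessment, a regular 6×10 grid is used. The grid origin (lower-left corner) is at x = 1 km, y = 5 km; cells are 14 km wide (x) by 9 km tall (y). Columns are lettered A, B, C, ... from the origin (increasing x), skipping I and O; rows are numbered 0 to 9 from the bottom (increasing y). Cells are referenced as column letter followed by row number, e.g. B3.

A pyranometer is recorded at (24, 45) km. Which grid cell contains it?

B4

Column index: ⌊(24 − 1) / 14⌋ = ⌊1.643⌋ = 1 → column B
Row offset from origin: ⌊(45 − 5) / 9⌋ = ⌊4.444⌋ = 4 → row 4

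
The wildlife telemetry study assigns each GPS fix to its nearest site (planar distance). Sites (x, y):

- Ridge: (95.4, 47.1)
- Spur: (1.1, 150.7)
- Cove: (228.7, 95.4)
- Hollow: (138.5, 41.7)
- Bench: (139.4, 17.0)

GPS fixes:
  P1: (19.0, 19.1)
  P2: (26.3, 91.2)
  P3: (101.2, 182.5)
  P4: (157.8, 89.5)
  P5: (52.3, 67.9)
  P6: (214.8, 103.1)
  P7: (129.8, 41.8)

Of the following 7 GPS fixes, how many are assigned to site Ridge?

2

P1 → Ridge
P2 → Spur
P3 → Spur
P4 → Hollow
P5 → Ridge
P6 → Cove
P7 → Hollow
2 of the 7 go to Ridge.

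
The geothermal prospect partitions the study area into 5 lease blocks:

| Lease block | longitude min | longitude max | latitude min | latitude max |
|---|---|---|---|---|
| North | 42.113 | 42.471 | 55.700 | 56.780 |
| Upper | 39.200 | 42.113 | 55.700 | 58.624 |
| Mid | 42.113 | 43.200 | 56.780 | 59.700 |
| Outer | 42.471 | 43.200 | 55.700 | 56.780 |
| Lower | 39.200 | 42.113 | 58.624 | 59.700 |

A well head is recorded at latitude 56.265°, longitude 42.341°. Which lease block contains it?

North

The point has longitude = 42.341 and latitude = 56.265.
Only North satisfies 42.113 ≤ longitude ≤ 42.471 and 55.700 ≤ latitude ≤ 56.780.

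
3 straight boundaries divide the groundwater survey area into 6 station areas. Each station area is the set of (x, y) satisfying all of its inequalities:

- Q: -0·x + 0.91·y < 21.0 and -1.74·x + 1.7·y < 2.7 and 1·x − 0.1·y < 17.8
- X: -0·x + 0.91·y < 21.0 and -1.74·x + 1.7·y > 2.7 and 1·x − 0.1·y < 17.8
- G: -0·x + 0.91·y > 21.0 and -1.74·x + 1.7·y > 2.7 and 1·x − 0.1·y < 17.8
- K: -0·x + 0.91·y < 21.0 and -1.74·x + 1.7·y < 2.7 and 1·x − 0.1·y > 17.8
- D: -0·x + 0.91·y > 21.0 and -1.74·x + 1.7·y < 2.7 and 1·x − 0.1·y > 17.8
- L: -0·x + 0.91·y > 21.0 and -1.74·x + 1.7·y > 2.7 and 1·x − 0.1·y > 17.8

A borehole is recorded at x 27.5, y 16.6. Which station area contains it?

-0·27.5 + 0.91·16.6 = 15.106, which is < 21.0
-1.74·27.5 + 1.7·16.6 = -19.630, which is < 2.7
1·27.5 − 0.1·16.6 = 25.840, which is > 17.8
This sign pattern matches K.

K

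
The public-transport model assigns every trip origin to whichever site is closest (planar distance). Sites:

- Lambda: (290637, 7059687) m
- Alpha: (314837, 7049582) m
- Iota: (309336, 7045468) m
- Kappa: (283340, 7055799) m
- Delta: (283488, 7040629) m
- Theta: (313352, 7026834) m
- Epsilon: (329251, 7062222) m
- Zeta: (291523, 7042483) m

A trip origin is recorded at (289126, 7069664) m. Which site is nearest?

Lambda

Squared distances to each site:
Lambda: 101823650.000; Alpha: 1064342245.000; Iota: 993890516.000; Kappa: 225716021.000; Delta: 874818269.000; Theta: 2421307976.000; Epsilon: 1665398989.000; Zeta: 744552370.000.
Minimum at Lambda.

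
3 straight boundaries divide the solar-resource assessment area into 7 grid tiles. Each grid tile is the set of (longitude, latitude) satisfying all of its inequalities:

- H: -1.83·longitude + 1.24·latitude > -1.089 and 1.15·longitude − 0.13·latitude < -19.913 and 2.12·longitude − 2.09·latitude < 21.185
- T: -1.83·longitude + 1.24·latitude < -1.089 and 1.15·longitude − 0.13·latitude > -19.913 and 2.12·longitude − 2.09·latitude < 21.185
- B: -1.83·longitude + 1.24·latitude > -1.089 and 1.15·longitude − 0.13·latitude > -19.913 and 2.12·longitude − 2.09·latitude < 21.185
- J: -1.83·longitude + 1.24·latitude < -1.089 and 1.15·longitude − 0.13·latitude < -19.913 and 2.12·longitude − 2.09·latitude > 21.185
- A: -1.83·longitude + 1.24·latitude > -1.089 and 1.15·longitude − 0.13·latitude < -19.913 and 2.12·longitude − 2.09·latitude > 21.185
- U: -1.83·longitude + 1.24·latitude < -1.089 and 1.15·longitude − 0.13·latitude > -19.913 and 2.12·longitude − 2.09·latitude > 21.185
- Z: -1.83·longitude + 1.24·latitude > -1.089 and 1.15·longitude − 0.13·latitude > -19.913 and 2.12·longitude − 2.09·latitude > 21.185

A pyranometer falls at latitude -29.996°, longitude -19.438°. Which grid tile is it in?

U

-1.83·-19.438 + 1.24·-29.996 = -1.623, which is < -1.089
1.15·-19.438 − 0.13·-29.996 = -18.454, which is > -19.913
2.12·-19.438 − 2.09·-29.996 = 21.483, which is > 21.185
This sign pattern matches U.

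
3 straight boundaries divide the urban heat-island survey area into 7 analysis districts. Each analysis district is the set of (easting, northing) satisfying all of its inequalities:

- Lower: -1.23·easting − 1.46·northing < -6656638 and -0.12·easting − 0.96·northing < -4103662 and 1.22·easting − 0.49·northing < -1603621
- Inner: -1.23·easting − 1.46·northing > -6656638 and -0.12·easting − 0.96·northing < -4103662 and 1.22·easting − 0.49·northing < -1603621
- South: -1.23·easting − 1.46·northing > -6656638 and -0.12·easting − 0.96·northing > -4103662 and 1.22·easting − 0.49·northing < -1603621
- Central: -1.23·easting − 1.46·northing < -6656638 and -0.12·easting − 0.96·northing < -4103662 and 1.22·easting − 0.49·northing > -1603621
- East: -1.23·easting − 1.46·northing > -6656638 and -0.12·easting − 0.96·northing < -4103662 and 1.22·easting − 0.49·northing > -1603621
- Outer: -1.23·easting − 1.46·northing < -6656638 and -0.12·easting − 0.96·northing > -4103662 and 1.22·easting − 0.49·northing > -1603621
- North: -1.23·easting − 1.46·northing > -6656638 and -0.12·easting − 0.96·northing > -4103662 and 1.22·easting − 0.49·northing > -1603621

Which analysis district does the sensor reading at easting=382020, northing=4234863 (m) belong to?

Inner

-1.23·382020 − 1.46·4234863 = -6652784.580, which is > -6656638
-0.12·382020 − 0.96·4234863 = -4111310.880, which is < -4103662
1.22·382020 − 0.49·4234863 = -1609018.470, which is < -1603621
This sign pattern matches Inner.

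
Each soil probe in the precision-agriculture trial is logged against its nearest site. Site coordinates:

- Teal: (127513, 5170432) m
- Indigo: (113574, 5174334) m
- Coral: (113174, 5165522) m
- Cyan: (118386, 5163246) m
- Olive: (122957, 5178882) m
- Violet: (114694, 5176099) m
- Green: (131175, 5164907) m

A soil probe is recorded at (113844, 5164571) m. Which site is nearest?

Coral

Squared distances to each site:
Teal: 221192882.000; Indigo: 95389069.000; Coral: 1353301.000; Cyan: 22385389.000; Olive: 287851490.000; Violet: 133617284.000; Green: 300476457.000.
Minimum at Coral.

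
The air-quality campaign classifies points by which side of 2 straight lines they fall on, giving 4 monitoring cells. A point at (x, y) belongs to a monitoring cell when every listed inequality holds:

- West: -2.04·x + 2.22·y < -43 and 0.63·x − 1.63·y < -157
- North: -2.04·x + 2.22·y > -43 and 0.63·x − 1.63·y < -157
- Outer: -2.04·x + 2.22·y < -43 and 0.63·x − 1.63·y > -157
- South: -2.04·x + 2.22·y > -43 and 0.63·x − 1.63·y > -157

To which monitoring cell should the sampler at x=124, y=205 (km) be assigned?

North

-2.04·124 + 2.22·205 = 202.140, which is > -43
0.63·124 − 1.63·205 = -256.030, which is < -157
This sign pattern matches North.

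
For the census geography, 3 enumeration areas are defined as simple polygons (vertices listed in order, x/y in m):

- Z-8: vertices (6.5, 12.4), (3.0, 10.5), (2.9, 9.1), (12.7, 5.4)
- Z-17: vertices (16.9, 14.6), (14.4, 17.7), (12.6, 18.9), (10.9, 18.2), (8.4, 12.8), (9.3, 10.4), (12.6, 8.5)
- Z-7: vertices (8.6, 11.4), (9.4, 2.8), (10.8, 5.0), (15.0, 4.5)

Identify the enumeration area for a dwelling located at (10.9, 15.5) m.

Z-17

Cast a ray rightward from (10.9, 15.5). For each polygon, the edges (by vertex number in listed order) whose endpoints lie on opposite sides of y = 15.5, where each meets that height, and whether that is right or left of the point:
Z-8: no edge straddles that height → 0 crossings.
Z-17: 1–2 at x≈16.17 (right), 4–5 at x≈9.65 (left) → 1 crossing.
Z-7: no edge straddles that height → 0 crossings.
Only Z-17 has an odd count, so the point is inside Z-17.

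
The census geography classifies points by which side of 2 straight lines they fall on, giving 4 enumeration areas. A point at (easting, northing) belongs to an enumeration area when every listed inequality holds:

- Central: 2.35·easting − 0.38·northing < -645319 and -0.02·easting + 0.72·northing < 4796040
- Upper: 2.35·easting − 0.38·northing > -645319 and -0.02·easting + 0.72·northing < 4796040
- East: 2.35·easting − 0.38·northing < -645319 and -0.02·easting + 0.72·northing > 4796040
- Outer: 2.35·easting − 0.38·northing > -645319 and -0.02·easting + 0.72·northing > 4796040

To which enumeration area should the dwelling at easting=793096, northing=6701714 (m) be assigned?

East

2.35·793096 − 0.38·6701714 = -682875.720, which is < -645319
-0.02·793096 + 0.72·6701714 = 4809372.160, which is > 4796040
This sign pattern matches East.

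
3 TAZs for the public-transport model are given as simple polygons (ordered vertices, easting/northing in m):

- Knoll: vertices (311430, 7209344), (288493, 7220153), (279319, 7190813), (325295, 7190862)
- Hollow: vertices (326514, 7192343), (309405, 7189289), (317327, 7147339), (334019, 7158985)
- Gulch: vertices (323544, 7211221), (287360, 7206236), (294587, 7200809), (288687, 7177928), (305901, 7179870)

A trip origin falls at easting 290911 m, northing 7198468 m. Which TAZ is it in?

Cast a ray rightward from (290911, 7198468). For each polygon, the edges (by vertex number in listed order) whose endpoints lie on opposite sides of northing = 7198468, where each meets that height, and whether that is right or left of the point:
Knoll: 2–3 at easting≈281712.6 (left), 4–1 at easting≈319589.1 (right) → 1 crossing.
Hollow: no edge straddles that height → 0 crossings.
Gulch: 3–4 at easting≈293983.4 (right), 5–1 at easting≈316367.2 (right) → 2 crossings.
Only Knoll has an odd count, so the point is inside Knoll.

Knoll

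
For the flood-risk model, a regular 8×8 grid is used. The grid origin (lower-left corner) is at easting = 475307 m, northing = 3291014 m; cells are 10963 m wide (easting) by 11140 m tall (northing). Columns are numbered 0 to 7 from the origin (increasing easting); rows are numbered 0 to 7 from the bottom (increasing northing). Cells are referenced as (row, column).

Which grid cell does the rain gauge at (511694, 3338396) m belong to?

Column index: ⌊(511694 − 475307) / 10963⌋ = ⌊3.319⌋ = 3
Row offset from origin: ⌊(3338396 − 3291014) / 11140⌋ = ⌊4.253⌋ = 4 → row 4

(4, 3)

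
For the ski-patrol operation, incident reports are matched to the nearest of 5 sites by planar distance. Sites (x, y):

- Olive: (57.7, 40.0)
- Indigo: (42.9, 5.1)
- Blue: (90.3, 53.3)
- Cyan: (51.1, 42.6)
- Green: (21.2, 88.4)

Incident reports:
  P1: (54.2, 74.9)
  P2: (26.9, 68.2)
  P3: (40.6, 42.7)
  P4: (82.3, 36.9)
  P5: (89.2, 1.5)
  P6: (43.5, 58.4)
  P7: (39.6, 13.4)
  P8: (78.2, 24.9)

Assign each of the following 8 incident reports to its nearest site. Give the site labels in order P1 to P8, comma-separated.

P1 → Cyan (d²=1052.90)
P2 → Green (d²=440.53)
P3 → Cyan (d²=110.26)
P4 → Blue (d²=332.96)
P5 → Indigo (d²=2156.65)
P6 → Cyan (d²=307.40)
P7 → Indigo (d²=79.78)
P8 → Olive (d²=648.26)

Cyan, Green, Cyan, Blue, Indigo, Cyan, Indigo, Olive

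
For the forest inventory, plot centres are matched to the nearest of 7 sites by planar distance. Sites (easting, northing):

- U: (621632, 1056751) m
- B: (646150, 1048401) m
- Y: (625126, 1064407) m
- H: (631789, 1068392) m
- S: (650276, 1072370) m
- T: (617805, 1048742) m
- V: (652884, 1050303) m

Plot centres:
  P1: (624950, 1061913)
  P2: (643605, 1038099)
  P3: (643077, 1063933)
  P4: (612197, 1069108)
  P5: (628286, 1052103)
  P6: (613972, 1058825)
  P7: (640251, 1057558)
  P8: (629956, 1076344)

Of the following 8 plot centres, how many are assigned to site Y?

2

P1 → Y
P2 → B
P3 → S
P4 → Y
P5 → U
P6 → U
P7 → B
P8 → H
2 of the 8 go to Y.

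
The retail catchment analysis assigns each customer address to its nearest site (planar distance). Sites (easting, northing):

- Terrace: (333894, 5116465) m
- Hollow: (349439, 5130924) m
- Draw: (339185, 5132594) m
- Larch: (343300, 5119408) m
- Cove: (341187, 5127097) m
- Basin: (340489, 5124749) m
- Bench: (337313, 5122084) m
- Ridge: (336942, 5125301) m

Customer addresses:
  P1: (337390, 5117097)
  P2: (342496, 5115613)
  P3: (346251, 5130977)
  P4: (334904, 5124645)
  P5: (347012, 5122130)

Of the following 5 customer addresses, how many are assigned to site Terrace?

1

P1 → Terrace
P2 → Larch
P3 → Hollow
P4 → Ridge
P5 → Larch
1 of the 5 goes to Terrace.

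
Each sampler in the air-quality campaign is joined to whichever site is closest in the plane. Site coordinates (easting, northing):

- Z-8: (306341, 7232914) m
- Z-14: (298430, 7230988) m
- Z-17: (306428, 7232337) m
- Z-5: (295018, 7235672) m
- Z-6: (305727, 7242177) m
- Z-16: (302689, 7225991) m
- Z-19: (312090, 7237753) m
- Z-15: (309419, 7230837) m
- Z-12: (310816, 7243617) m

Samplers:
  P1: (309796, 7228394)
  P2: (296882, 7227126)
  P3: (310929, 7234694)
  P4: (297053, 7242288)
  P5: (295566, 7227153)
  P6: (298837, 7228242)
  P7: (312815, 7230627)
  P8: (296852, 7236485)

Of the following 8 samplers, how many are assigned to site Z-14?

P1 → Z-15
P2 → Z-14
P3 → Z-19
P4 → Z-5
P5 → Z-14
P6 → Z-14
P7 → Z-15
P8 → Z-5
3 of the 8 go to Z-14.

3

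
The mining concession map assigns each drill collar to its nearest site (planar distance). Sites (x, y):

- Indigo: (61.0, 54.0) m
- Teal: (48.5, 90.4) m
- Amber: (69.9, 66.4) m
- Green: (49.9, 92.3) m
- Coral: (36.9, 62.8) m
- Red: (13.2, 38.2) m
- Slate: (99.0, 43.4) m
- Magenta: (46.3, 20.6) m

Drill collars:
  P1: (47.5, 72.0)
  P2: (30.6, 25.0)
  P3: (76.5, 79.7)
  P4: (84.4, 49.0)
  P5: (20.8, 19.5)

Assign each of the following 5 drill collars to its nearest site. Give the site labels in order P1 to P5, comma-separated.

P1 → Coral (d²=197.00)
P2 → Magenta (d²=265.85)
P3 → Amber (d²=220.45)
P4 → Slate (d²=244.52)
P5 → Red (d²=407.45)

Coral, Magenta, Amber, Slate, Red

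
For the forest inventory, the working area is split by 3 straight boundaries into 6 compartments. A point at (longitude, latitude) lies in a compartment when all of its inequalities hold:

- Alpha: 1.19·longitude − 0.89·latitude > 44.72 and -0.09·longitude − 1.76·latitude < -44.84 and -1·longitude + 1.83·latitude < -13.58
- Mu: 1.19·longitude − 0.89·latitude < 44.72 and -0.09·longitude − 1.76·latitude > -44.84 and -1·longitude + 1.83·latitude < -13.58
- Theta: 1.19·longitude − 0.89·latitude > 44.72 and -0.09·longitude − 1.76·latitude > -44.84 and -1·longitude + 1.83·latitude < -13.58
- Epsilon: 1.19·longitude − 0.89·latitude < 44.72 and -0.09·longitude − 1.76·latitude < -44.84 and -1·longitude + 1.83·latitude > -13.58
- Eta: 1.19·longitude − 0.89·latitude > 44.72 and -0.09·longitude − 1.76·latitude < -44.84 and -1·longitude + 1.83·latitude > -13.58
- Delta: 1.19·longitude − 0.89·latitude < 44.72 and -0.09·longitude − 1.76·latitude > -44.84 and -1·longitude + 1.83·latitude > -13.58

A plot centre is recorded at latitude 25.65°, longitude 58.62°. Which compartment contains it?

Eta

1.19·58.62 − 0.89·25.65 = 46.929, which is > 44.72
-0.09·58.62 − 1.76·25.65 = -50.420, which is < -44.84
-1·58.62 + 1.83·25.65 = -11.680, which is > -13.58
This sign pattern matches Eta.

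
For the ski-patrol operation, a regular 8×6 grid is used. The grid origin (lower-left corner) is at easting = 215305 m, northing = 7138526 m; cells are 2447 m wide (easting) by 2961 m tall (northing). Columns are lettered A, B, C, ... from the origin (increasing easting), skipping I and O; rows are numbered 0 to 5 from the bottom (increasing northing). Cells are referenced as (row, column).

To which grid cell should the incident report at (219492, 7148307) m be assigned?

(3, B)

Column index: ⌊(219492 − 215305) / 2447⌋ = ⌊1.711⌋ = 1 → column B
Row offset from origin: ⌊(7148307 − 7138526) / 2961⌋ = ⌊3.303⌋ = 3 → row 3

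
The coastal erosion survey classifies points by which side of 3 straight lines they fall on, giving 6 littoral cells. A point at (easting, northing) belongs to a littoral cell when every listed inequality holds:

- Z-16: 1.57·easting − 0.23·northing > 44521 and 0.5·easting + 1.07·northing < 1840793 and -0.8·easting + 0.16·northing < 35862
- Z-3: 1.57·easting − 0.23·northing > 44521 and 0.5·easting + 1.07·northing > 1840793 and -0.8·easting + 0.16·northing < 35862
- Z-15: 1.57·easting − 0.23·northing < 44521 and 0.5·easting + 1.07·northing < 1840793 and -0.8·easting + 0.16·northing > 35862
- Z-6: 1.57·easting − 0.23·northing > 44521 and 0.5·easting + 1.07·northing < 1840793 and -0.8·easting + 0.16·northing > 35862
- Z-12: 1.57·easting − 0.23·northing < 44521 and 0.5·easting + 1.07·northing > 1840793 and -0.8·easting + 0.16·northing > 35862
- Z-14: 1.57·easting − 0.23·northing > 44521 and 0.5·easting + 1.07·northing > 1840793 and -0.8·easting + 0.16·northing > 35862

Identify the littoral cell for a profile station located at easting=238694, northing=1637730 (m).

1.57·238694 − 0.23·1637730 = -1928.320, which is < 44521
0.5·238694 + 1.07·1637730 = 1871718.100, which is > 1840793
-0.8·238694 + 0.16·1637730 = 71081.600, which is > 35862
This sign pattern matches Z-12.

Z-12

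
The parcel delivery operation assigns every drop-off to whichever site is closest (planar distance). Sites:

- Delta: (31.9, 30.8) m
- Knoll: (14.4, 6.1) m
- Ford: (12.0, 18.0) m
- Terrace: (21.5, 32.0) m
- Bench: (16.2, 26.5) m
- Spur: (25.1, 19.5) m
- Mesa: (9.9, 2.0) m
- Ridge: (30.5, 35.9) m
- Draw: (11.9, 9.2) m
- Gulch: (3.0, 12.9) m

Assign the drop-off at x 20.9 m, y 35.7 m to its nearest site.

Terrace

Squared distances to each site:
Delta: 145.010; Knoll: 918.410; Ford: 392.500; Terrace: 14.050; Bench: 106.730; Spur: 280.080; Mesa: 1256.690; Ridge: 92.200; Draw: 783.250; Gulch: 840.250.
Minimum at Terrace.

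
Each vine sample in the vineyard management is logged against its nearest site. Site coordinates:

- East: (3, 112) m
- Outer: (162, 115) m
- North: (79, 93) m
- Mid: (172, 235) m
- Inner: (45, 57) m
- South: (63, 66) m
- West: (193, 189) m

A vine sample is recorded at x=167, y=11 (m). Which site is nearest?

Squared distances to each site:
East: 37097.000; Outer: 10841.000; North: 14468.000; Mid: 50201.000; Inner: 17000.000; South: 13841.000; West: 32360.000.
Minimum at Outer.

Outer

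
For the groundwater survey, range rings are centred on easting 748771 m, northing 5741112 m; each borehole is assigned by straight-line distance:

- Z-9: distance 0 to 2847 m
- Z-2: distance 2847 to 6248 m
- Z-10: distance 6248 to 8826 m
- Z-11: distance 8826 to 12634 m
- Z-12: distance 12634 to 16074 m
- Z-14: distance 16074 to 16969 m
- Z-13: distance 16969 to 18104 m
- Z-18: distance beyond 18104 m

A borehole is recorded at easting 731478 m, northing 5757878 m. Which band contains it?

Z-18

Distance = √((731478−748771)² + (5757878−5741112)²) = √(299047849.000 + 281098756.000) = 24086.233 m.
18104 ≤ 24086.233 < ∞ → Z-18.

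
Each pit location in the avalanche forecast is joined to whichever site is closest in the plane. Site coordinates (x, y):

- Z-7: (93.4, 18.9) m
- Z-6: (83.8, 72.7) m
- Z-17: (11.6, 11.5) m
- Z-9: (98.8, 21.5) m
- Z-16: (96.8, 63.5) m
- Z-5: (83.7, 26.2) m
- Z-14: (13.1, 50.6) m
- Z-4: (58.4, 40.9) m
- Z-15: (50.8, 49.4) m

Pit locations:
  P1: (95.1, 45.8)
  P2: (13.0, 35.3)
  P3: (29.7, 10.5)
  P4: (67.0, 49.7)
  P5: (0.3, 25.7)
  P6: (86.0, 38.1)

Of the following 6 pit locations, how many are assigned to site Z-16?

P1 → Z-16
P2 → Z-14
P3 → Z-17
P4 → Z-4
P5 → Z-17
P6 → Z-5
1 of the 6 goes to Z-16.

1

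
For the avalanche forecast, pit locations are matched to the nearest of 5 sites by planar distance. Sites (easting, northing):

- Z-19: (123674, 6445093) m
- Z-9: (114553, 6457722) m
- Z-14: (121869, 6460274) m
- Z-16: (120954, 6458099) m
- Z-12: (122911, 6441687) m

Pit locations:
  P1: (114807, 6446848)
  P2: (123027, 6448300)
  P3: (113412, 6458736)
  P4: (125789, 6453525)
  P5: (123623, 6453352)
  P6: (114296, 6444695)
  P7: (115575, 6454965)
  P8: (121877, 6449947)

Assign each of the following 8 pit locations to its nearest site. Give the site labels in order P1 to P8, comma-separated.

Z-19, Z-19, Z-9, Z-16, Z-16, Z-12, Z-9, Z-19

P1 → Z-19 (d²=81703714.00)
P2 → Z-19 (d²=10703458.00)
P3 → Z-9 (d²=2330077.00)
P4 → Z-16 (d²=44298701.00)
P5 → Z-16 (d²=29657570.00)
P6 → Z-12 (d²=83266289.00)
P7 → Z-9 (d²=8645533.00)
P8 → Z-19 (d²=26790525.00)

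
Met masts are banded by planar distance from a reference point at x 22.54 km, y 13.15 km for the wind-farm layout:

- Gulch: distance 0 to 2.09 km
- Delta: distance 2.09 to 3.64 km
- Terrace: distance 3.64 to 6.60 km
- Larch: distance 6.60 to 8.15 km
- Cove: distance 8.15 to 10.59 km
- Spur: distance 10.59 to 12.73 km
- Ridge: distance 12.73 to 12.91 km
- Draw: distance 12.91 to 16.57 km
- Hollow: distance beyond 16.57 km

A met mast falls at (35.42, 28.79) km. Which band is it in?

Hollow

Distance = √((35.42−22.54)² + (28.79−13.15)²) = √(165.894 + 244.610) = 20.261 km.
16.57 ≤ 20.261 < ∞ → Hollow.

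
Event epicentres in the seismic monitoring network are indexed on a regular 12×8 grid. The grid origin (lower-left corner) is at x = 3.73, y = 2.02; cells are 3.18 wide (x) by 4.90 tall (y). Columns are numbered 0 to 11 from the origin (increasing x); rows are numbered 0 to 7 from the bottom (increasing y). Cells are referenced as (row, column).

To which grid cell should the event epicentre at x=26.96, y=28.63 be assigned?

Column index: ⌊(26.96 − 3.73) / 3.18⌋ = ⌊7.305⌋ = 7
Row offset from origin: ⌊(28.63 − 2.02) / 4.90⌋ = ⌊5.431⌋ = 5 → row 5

(5, 7)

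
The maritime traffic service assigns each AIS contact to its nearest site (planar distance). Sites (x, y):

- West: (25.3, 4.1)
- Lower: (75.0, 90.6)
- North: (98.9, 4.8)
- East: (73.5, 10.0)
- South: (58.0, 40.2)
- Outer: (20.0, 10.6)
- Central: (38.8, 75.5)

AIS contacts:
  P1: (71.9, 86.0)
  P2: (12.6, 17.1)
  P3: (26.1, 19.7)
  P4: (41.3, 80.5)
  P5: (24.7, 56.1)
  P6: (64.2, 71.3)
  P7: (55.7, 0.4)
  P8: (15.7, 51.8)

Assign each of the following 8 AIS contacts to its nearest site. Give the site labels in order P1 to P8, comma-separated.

Lower, Outer, Outer, Central, Central, Lower, East, Central

P1 → Lower (d²=30.77)
P2 → Outer (d²=97.01)
P3 → Outer (d²=120.02)
P4 → Central (d²=31.25)
P5 → Central (d²=575.17)
P6 → Lower (d²=489.13)
P7 → East (d²=409.00)
P8 → Central (d²=1095.30)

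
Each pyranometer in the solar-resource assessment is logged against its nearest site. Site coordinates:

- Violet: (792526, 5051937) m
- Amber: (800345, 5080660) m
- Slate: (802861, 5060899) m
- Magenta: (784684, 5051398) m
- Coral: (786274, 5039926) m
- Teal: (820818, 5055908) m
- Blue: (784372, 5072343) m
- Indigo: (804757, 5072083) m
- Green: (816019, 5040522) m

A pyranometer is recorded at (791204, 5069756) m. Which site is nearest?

Blue

Squared distances to each site:
Violet: 319264445.000; Amber: 202455097.000; Slate: 214332098.000; Magenta: 379526564.000; Coral: 914133800.000; Teal: 1068756100.000; Blue: 53368793.000; Indigo: 189098738.000; Green: 1470410981.000.
Minimum at Blue.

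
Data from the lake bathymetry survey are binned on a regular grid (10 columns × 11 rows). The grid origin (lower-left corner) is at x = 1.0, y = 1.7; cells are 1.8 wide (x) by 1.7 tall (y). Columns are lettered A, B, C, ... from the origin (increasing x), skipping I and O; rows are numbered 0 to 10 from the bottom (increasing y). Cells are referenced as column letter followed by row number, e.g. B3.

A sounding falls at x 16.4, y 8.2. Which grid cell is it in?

J3

Column index: ⌊(16.4 − 1.0) / 1.8⌋ = ⌊8.556⌋ = 8 → column J
Row offset from origin: ⌊(8.2 − 1.7) / 1.7⌋ = ⌊3.824⌋ = 3 → row 3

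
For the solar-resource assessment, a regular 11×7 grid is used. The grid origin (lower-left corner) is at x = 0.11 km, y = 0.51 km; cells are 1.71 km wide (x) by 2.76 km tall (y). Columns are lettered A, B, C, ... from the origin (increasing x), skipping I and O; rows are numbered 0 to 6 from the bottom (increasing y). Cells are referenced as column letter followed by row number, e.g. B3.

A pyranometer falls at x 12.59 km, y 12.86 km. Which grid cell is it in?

H4

Column index: ⌊(12.59 − 0.11) / 1.71⌋ = ⌊7.298⌋ = 7 → column H
Row offset from origin: ⌊(12.86 − 0.51) / 2.76⌋ = ⌊4.475⌋ = 4 → row 4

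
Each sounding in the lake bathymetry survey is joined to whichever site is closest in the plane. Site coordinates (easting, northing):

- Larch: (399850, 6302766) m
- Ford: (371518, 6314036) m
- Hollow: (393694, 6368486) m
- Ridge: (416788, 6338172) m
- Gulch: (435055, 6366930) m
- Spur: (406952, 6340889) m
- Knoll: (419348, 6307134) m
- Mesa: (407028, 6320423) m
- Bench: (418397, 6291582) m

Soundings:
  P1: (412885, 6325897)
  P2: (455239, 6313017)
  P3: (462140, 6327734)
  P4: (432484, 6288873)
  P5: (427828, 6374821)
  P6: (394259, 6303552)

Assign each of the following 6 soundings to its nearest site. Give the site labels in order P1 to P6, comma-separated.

Mesa, Knoll, Ridge, Bench, Gulch, Larch

P1 → Mesa (d²=64269125.00)
P2 → Knoll (d²=1322773570.00)
P3 → Ridge (d²=2165755748.00)
P4 → Bench (d²=205782250.00)
P5 → Gulch (d²=114497410.00)
P6 → Larch (d²=31877077.00)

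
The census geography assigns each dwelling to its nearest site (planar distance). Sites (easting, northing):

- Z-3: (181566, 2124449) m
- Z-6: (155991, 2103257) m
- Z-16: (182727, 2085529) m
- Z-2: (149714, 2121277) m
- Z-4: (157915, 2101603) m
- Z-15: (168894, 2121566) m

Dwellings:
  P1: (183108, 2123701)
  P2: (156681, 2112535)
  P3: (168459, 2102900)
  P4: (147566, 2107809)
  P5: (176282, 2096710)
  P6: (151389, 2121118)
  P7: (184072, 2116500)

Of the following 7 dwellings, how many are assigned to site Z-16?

1

P1 → Z-3
P2 → Z-6
P3 → Z-4
P4 → Z-6
P5 → Z-16
P6 → Z-2
P7 → Z-3
1 of the 7 goes to Z-16.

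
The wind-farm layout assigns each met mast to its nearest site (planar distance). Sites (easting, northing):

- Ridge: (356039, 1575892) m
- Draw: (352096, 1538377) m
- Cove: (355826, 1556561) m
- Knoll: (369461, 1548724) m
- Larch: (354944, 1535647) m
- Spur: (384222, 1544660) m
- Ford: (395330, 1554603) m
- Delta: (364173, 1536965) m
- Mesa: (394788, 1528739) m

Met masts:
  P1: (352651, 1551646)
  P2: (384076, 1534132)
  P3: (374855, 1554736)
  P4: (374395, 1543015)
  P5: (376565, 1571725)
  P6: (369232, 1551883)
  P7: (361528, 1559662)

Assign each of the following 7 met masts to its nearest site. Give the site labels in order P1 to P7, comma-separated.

Cove, Spur, Knoll, Knoll, Ridge, Knoll, Cove

P1 → Cove (d²=34237850.00)
P2 → Spur (d²=110860100.00)
P3 → Knoll (d²=65239380.00)
P4 → Knoll (d²=56937037.00)
P5 → Ridge (d²=438680565.00)
P6 → Knoll (d²=10031722.00)
P7 → Cove (d²=42129005.00)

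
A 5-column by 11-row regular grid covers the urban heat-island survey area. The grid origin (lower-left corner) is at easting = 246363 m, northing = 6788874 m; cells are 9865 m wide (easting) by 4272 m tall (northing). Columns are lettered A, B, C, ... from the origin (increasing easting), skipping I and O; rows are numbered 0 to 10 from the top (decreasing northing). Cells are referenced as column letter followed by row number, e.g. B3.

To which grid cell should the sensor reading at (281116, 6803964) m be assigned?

D7

Column index: ⌊(281116 − 246363) / 9865⌋ = ⌊3.523⌋ = 3 → column D
Row offset from origin: ⌊(6803964 − 6788874) / 4272⌋ = ⌊3.532⌋ = 3 → row 7 (counted from top)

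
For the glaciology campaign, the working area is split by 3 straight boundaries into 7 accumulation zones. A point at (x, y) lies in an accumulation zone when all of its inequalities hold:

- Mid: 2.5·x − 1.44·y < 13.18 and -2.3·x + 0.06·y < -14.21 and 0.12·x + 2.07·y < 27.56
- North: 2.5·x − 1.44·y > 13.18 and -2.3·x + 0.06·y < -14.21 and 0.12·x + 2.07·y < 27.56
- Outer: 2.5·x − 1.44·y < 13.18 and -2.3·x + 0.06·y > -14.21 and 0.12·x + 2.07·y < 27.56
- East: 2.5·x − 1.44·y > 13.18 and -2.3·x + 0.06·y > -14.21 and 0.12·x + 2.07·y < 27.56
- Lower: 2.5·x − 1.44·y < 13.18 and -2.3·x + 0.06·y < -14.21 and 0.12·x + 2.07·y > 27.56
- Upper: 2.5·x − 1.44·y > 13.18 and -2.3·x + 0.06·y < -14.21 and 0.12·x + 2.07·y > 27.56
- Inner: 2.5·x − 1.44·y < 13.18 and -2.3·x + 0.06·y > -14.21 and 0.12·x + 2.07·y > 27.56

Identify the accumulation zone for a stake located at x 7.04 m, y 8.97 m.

2.5·7.04 − 1.44·8.97 = 4.683, which is < 13.18
-2.3·7.04 + 0.06·8.97 = -15.654, which is < -14.21
0.12·7.04 + 2.07·8.97 = 19.413, which is < 27.56
This sign pattern matches Mid.

Mid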